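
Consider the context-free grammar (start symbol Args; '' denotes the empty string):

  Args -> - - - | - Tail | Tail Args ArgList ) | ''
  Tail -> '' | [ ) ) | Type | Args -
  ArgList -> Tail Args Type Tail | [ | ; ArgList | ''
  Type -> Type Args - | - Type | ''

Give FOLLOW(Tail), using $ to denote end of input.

{ $, ), -, ;, [ }

In Args -> - Tail: Tail is at the end, add FOLLOW(Args) = { $, ), -, ;, [ }.
In Args -> Tail Args ArgList ): add FIRST(Args ArgList )) = { ), -, ;, [ }.
In ArgList -> Tail Args Type Tail: add FIRST(Args Type Tail)\{''} = { ), -, ;, [ }.
  Since Args Type Tail is nullable, also add FOLLOW(ArgList) = { ) }.
In ArgList -> Tail Args Type Tail: Tail is at the end, add FOLLOW(ArgList) = { ) }.
Union: FOLLOW(Tail) = { $, ), -, ;, [ }.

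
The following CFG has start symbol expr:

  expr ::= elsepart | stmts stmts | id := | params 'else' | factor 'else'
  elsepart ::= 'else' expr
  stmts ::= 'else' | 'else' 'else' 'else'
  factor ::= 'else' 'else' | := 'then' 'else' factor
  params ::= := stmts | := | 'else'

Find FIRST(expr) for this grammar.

From expr ::= elsepart: add FIRST(elsepart) = { 'else' }.
From expr ::= stmts stmts: add FIRST(stmts) = { 'else' }.
expr ::= id := contributes {id}.
From expr ::= params 'else': add FIRST(params) = { 'else', := }.
From expr ::= factor 'else': add FIRST(factor) = { 'else', := }.
Union: FIRST(expr) = { 'else', :=, id }.

{ 'else', :=, id }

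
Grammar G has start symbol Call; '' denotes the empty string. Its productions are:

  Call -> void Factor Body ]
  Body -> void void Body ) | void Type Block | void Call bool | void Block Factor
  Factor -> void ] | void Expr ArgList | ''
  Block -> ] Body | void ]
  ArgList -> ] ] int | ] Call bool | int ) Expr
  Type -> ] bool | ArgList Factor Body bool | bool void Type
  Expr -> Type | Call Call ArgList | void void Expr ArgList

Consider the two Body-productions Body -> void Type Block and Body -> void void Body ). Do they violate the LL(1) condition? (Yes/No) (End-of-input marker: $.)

FIRST(void Type Block) = { void } and FIRST(void void Body )) = { void }.
Both contain void, so the two alternatives are not disjoint — LL(1) conflict.

Yes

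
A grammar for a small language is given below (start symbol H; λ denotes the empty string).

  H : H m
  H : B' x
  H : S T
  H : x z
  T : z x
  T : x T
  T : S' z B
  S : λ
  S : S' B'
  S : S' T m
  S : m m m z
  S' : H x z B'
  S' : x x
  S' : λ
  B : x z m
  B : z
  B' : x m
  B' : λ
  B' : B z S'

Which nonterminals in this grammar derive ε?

{ B', S, S' }

Directly nullable (have an λ-production): S, S', B'.
No other nonterminal has a production whose RHS symbols are all nullable.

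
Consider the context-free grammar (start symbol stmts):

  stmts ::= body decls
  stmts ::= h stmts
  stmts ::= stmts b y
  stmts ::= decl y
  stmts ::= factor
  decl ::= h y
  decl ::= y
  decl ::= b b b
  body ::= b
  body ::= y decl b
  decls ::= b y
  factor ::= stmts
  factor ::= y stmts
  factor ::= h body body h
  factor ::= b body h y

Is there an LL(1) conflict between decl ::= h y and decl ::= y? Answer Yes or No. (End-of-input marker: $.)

No

FIRST(h y) = { h } and FIRST(y) = { y }.
The FIRST sets are disjoint and neither alternative is nullable — no conflict.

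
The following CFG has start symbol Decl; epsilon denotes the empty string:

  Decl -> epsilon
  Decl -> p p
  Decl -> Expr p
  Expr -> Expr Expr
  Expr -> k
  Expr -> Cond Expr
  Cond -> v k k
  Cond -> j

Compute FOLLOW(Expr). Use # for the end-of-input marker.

{ j, k, p, v }

In Decl -> Expr p: add FIRST(p) = { p }.
In Expr -> Expr Expr: add FIRST(Expr) = { j, k, v }.
In Expr -> Expr Expr: Expr is at the end, add FOLLOW(Expr) = { j, k, p, v }.
In Expr -> Cond Expr: Expr is at the end, add FOLLOW(Expr) = { j, k, p, v }.
Union: FOLLOW(Expr) = { j, k, p, v }.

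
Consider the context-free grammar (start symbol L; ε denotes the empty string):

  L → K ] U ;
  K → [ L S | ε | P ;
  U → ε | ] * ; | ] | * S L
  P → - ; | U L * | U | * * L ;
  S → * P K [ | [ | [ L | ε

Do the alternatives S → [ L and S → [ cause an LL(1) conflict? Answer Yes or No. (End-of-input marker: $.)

Yes

FIRST([ L) = { [ } and FIRST([) = { [ }.
Both contain [, so the two alternatives are not disjoint — LL(1) conflict.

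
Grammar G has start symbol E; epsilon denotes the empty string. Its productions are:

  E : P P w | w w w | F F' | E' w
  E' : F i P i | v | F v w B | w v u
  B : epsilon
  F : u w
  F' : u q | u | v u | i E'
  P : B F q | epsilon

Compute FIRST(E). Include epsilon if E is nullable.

{ u, v, w }

From E : P P w: P, P nullable, take FIRST(P) ∪ FIRST(P) ∪ {w} = { u, w }.
E : w w w contributes {w}.
From E : F F': add FIRST(F) = { u }.
From E : E' w: add FIRST(E') = { u, v, w }.
Union: FIRST(E) = { u, v, w }.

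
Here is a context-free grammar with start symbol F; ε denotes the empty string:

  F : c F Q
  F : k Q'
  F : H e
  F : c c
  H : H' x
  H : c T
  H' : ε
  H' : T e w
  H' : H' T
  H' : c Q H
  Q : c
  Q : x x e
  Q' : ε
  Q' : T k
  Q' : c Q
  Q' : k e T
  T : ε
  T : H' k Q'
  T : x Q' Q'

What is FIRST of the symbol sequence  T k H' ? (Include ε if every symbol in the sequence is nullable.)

{ c, e, k, x }

Add FIRST(T)\{ε} = { c, e, k, x }; T is nullable, continue.
k is a terminal; add {k} and stop.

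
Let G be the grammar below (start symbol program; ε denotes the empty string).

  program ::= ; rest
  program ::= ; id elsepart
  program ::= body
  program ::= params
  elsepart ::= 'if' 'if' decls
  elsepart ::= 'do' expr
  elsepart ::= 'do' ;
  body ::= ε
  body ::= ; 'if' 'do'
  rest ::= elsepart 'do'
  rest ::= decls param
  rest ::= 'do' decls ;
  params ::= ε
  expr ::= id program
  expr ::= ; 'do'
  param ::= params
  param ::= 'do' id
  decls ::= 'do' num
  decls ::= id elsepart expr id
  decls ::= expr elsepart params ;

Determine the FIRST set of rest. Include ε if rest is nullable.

From rest ::= elsepart 'do': add FIRST(elsepart) = { 'do', 'if' }.
From rest ::= decls param: add FIRST(decls) = { 'do', ;, id }.
rest ::= 'do' decls ; contributes {'do'}.
Union: FIRST(rest) = { 'do', 'if', ;, id }.

{ 'do', 'if', ;, id }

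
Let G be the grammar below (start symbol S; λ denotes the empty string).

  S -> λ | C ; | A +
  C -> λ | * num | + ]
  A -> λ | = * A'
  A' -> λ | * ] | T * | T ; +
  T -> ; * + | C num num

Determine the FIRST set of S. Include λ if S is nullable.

S -> λ contributes λ.
From S -> C ;: C nullable, take FIRST(C) ∪ {;} = { *, +, ; }.
From S -> A +: A nullable, take FIRST(A) ∪ {+} = { +, = }.
Union: FIRST(S) = { *, +, ;, =, λ }.

{ *, +, ;, =, λ }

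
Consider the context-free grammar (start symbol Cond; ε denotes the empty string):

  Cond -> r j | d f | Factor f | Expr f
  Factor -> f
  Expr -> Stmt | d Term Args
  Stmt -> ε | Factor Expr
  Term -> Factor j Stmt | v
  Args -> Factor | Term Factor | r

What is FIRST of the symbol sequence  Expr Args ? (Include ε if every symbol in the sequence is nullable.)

Add FIRST(Expr)\{ε} = { d, f }; Expr is nullable, continue.
Add FIRST(Args) = { f, r, v }; Args is not nullable, stop.

{ d, f, r, v }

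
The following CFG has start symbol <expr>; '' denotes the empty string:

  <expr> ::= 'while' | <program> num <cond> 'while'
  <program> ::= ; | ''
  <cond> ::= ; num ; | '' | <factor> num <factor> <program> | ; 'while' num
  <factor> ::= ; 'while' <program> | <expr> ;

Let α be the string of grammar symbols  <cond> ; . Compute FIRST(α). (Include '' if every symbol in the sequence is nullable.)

{ 'while', ;, num }

Add FIRST(<cond>)\{''} = { 'while', ;, num }; <cond> is nullable, continue.
; is a terminal; add {;} and stop.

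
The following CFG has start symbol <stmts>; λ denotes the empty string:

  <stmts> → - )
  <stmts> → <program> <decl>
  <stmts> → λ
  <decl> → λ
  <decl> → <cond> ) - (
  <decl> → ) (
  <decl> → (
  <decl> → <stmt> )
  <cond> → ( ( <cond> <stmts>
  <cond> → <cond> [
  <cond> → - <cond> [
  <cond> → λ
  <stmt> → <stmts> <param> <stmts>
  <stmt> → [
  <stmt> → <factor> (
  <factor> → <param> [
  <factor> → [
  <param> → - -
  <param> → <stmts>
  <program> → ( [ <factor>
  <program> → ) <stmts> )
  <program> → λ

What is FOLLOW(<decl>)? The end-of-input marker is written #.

In <stmts> → <program> <decl>: <decl> is at the end, add FOLLOW(<stmts>) = { #, (, ), -, [ }.
Union: FOLLOW(<decl>) = { #, (, ), -, [ }.

{ #, (, ), -, [ }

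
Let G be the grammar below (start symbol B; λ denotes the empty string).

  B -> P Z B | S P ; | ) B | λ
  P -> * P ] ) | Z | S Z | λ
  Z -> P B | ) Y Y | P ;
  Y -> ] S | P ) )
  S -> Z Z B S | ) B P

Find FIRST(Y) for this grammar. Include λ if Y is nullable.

Y -> ] S contributes {]}.
From Y -> P ) ): P nullable, take FIRST(P) ∪ {)} = { ), *, ; }.
Union: FIRST(Y) = { ), *, ;, ] }.

{ ), *, ;, ] }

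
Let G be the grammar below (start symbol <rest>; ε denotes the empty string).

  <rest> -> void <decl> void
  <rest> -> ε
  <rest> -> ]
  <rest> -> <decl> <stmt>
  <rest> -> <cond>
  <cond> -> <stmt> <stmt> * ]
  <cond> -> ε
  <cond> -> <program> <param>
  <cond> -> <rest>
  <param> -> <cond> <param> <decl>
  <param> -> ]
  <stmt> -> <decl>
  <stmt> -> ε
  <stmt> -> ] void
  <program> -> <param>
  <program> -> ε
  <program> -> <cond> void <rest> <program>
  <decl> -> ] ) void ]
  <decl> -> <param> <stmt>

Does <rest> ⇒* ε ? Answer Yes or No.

Yes

<rest> has an ε-production, so <rest> ⇒ ε.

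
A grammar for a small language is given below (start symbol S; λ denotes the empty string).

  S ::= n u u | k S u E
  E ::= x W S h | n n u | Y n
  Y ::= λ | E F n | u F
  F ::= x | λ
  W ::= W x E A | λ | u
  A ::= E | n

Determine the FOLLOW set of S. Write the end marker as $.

S is the start symbol, so $ ∈ FOLLOW(S).
In S ::= k S u E: add FIRST(u E) = { u }.
In E ::= x W S h: add FIRST(h) = { h }.
Union: FOLLOW(S) = { $, h, u }.

{ $, h, u }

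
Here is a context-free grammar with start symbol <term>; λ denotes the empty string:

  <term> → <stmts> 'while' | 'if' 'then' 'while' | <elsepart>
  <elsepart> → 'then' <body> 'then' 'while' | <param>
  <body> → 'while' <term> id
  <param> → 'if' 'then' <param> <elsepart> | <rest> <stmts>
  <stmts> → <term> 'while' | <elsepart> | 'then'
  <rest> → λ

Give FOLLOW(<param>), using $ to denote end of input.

In <elsepart> → <param>: <param> is at the end, add FOLLOW(<elsepart>) = { $, 'if', 'then', 'while', id }.
In <param> → 'if' 'then' <param> <elsepart>: add FIRST(<elsepart>) = { 'if', 'then' }.
Union: FOLLOW(<param>) = { $, 'if', 'then', 'while', id }.

{ $, 'if', 'then', 'while', id }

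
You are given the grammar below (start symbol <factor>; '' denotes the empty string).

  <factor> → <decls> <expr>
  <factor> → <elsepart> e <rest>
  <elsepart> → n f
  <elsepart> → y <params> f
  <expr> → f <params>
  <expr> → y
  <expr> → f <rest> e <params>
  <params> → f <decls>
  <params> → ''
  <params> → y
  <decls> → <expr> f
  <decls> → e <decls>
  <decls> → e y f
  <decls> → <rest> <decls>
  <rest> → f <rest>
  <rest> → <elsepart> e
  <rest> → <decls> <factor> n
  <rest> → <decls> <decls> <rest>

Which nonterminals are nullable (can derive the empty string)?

Directly nullable (have an ''-production): <params>.
No other nonterminal has a production whose RHS symbols are all nullable.

{ <params> }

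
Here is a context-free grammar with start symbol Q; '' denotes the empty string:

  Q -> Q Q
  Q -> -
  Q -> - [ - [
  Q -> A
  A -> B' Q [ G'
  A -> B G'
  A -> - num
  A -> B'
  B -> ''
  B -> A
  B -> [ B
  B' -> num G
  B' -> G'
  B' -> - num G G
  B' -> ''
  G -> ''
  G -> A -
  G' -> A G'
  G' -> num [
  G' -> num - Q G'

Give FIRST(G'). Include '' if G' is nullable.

From G' -> A G': A nullable, take FIRST(A) ∪ FIRST(G') = { -, [, num }.
G' -> num [ contributes {num}.
G' -> num - Q G' contributes {num}.
Union: FIRST(G') = { -, [, num }.

{ -, [, num }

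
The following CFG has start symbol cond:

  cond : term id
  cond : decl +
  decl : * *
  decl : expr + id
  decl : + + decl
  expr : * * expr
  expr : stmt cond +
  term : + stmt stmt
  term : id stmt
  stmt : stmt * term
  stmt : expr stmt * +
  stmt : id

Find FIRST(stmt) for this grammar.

From stmt : stmt * term: add FIRST(stmt) = { *, id }.
From stmt : expr stmt * +: add FIRST(expr) = { *, id }.
stmt : id contributes {id}.
Union: FIRST(stmt) = { *, id }.

{ *, id }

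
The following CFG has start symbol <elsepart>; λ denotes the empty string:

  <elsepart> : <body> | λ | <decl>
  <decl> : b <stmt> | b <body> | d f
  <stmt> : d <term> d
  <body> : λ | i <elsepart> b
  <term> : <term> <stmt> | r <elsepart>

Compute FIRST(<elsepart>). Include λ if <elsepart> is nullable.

From <elsepart> : <body>: add FIRST(<body>) = { i, λ } (including λ since <body> is nullable).
<elsepart> : λ contributes λ.
From <elsepart> : <decl>: add FIRST(<decl>) = { b, d }.
Union: FIRST(<elsepart>) = { b, d, i, λ }.

{ b, d, i, λ }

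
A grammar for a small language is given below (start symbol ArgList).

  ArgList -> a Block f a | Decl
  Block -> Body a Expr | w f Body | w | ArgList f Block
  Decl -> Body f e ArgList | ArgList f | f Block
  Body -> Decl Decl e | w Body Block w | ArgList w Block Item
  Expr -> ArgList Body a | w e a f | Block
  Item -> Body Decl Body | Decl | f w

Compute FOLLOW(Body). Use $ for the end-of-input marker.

{ $, a, e, f, w }

In Block -> Body a Expr: add FIRST(a Expr) = { a }.
In Block -> w f Body: Body is at the end, add FOLLOW(Block) = { $, a, e, f, w }.
In Decl -> Body f e ArgList: add FIRST(f e ArgList) = { f }.
In Body -> w Body Block w: add FIRST(Block w) = { a, f, w }.
In Expr -> ArgList Body a: add FIRST(a) = { a }.
In Item -> Body Decl Body: add FIRST(Decl Body) = { a, f, w }.
In Item -> Body Decl Body: Body is at the end, add FOLLOW(Item) = { $, a, e, f, w }.
Union: FOLLOW(Body) = { $, a, e, f, w }.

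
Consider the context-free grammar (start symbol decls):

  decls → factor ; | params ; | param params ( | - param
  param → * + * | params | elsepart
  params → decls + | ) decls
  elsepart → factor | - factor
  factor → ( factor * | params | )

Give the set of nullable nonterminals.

{ } (none)

No nonterminal has an empty production or an RHS whose symbols are all nullable.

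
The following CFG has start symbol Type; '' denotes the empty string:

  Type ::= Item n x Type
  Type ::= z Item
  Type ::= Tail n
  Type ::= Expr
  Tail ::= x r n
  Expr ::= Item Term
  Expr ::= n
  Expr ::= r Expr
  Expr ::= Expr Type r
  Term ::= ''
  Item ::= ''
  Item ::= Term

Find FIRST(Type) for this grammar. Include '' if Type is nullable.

From Type ::= Item n x Type: Item nullable, take FIRST(Item) ∪ {n} = { n }.
Type ::= z Item contributes {z}.
From Type ::= Tail n: add FIRST(Tail) = { x }.
From Type ::= Expr: add FIRST(Expr) = { n, r, x, z, '' } (including '' since Expr is nullable).
Union: FIRST(Type) = { n, r, x, z, '' }.

{ n, r, x, z, '' }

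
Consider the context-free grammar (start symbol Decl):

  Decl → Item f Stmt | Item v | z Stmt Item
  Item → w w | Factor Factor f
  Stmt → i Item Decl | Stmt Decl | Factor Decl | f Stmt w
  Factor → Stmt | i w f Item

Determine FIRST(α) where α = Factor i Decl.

{ f, i }

Add FIRST(Factor) = { f, i }; Factor is not nullable, stop.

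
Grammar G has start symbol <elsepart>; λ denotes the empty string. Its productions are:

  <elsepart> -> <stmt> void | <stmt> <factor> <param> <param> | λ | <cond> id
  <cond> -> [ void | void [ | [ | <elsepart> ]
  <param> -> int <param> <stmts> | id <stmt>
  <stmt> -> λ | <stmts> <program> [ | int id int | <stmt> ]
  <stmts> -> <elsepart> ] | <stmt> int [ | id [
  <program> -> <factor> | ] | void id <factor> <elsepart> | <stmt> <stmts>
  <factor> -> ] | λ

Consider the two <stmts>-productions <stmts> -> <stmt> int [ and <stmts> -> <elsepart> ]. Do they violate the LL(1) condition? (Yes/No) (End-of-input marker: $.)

FIRST(<stmt> int [) = { [, ], id, int, void } and FIRST(<elsepart> ]) = { [, ], id, int, void }.
Both contain [, so the two alternatives are not disjoint — LL(1) conflict.

Yes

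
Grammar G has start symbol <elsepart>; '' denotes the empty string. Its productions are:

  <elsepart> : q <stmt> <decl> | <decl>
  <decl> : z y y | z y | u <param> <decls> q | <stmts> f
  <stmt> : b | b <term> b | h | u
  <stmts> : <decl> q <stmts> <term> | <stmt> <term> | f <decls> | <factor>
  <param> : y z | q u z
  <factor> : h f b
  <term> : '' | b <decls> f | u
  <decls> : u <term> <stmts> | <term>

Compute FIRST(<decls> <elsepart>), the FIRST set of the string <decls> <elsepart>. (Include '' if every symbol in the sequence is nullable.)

{ b, f, h, q, u, z }

Add FIRST(<decls>)\{''} = { b, u }; <decls> is nullable, continue.
Add FIRST(<elsepart>) = { b, f, h, q, u, z }; <elsepart> is not nullable, stop.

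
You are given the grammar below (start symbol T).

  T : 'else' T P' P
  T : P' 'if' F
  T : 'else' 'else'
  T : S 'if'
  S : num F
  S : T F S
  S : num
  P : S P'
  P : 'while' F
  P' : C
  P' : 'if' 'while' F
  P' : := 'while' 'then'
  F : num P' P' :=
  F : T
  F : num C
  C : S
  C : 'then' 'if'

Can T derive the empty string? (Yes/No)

No nonterminal in this grammar is nullable.
No production of T has an RHS whose symbols are all nullable, so T is not nullable.

No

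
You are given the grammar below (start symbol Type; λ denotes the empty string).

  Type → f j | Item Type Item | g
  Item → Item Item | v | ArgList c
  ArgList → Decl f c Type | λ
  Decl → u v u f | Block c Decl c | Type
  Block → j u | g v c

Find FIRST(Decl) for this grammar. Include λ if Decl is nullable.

{ c, f, g, j, u, v }

Decl → u v u f contributes {u}.
From Decl → Block c Decl c: add FIRST(Block) = { g, j }.
From Decl → Type: add FIRST(Type) = { c, f, g, j, u, v }.
Union: FIRST(Decl) = { c, f, g, j, u, v }.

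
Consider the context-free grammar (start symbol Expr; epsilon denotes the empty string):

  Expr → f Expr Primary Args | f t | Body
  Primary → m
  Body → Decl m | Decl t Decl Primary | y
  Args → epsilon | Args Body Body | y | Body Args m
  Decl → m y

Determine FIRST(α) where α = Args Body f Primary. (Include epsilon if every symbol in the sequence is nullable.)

Add FIRST(Args)\{epsilon} = { m, y }; Args is nullable, continue.
Add FIRST(Body) = { m, y }; Body is not nullable, stop.

{ m, y }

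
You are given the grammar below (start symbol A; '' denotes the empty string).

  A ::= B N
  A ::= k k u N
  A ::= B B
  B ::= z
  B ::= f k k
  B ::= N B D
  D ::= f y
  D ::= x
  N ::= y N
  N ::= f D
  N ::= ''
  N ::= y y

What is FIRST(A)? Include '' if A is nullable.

{ f, k, y, z }

From A ::= B N: add FIRST(B) = { f, y, z }.
A ::= k k u N contributes {k}.
From A ::= B B: add FIRST(B) = { f, y, z }.
Union: FIRST(A) = { f, k, y, z }.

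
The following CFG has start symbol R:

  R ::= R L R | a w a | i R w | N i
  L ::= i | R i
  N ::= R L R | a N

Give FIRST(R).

{ a, i }

From R ::= R L R: add FIRST(R) = { a, i }.
R ::= a w a contributes {a}.
R ::= i R w contributes {i}.
From R ::= N i: add FIRST(N) = { a, i }.
Union: FIRST(R) = { a, i }.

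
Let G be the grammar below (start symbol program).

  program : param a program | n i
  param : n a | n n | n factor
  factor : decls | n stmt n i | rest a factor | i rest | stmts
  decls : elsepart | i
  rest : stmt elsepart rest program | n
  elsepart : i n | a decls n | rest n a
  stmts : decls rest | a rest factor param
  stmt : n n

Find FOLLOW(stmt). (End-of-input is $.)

{ a, i, n }

In factor : n stmt n i: add FIRST(n i) = { n }.
In rest : stmt elsepart rest program: add FIRST(elsepart rest program) = { a, i, n }.
Union: FOLLOW(stmt) = { a, i, n }.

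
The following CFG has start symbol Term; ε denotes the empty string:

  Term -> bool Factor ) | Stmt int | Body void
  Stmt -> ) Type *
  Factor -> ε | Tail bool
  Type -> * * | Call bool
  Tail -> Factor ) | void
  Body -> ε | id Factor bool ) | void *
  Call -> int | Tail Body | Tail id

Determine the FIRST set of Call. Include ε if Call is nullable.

Call -> int contributes {int}.
From Call -> Tail Body: add FIRST(Tail) = { ), void }.
From Call -> Tail id: add FIRST(Tail) = { ), void }.
Union: FIRST(Call) = { ), int, void }.

{ ), int, void }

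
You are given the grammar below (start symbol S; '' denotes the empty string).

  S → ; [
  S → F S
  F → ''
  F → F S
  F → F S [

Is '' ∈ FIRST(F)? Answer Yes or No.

F has an ''-production, so F ⇒ ''.

Yes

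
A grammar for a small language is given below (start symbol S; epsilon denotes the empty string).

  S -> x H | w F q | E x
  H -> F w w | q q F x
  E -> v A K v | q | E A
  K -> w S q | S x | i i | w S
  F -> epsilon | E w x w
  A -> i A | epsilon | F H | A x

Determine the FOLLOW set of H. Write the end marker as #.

In S -> x H: H is at the end, add FOLLOW(S) = { #, q, v, x }.
In A -> F H: H is at the end, add FOLLOW(A) = { i, q, v, w, x }.
Union: FOLLOW(H) = { #, i, q, v, w, x }.

{ #, i, q, v, w, x }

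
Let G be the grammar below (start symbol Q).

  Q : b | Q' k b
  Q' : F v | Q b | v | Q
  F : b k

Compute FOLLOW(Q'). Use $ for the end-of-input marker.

In Q : Q' k b: add FIRST(k b) = { k }.
Union: FOLLOW(Q') = { k }.

{ k }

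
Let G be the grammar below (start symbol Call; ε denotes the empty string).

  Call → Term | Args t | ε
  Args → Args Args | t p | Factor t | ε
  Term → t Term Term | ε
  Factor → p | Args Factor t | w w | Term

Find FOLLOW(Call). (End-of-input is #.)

{ # }

Call is the start symbol, so # ∈ FOLLOW(Call).
Union: FOLLOW(Call) = { # }.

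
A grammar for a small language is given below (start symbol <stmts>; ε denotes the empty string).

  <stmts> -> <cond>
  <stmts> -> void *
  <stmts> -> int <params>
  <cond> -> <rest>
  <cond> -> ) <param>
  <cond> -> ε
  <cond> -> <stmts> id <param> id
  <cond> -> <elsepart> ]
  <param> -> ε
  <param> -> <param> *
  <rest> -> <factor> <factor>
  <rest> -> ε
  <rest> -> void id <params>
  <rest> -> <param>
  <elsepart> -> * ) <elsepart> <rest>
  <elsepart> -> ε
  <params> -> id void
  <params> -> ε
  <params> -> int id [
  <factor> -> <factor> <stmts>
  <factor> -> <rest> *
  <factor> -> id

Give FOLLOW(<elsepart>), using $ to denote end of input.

In <cond> -> <elsepart> ]: add FIRST(]) = { ] }.
In <elsepart> -> * ) <elsepart> <rest>: add FIRST(<rest>)\{ε} = { *, id, void }.
  Since <rest> is nullable, also add FOLLOW(<elsepart>) = { *, ], id, void }.
Union: FOLLOW(<elsepart>) = { *, ], id, void }.

{ *, ], id, void }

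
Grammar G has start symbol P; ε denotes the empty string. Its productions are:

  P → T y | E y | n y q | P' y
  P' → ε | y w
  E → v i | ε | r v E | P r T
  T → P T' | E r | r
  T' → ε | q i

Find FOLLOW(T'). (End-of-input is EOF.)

{ r, y }

In T → P T': T' is at the end, add FOLLOW(T) = { r, y }.
Union: FOLLOW(T') = { r, y }.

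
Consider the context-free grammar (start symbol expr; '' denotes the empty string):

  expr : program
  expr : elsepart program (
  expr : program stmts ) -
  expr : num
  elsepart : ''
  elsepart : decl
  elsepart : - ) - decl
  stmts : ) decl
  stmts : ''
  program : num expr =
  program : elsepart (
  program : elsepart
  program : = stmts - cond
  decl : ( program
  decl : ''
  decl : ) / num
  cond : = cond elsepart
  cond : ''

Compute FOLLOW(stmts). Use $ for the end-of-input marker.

In expr : program stmts ) -: add FIRST() -) = { ) }.
In program : = stmts - cond: add FIRST(- cond) = { - }.
Union: FOLLOW(stmts) = { ), - }.

{ ), - }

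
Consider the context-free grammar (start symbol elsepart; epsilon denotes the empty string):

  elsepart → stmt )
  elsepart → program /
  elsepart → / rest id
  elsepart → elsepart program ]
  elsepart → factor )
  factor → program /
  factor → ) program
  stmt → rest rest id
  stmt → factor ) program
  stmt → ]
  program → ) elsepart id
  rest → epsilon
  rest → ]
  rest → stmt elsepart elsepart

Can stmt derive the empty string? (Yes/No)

Nullable nonterminals: rest.
No production of stmt has an RHS whose symbols are all nullable, so stmt is not nullable.

No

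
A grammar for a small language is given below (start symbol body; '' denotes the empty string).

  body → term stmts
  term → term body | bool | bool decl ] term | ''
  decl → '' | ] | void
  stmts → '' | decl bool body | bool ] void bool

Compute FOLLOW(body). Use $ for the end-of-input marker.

body is the start symbol, so $ ∈ FOLLOW(body).
In term → term body: body is at the end, add FOLLOW(term) = { $, ], bool, void }.
In stmts → decl bool body: body is at the end, add FOLLOW(stmts) = { $, ], bool, void }.
Union: FOLLOW(body) = { $, ], bool, void }.

{ $, ], bool, void }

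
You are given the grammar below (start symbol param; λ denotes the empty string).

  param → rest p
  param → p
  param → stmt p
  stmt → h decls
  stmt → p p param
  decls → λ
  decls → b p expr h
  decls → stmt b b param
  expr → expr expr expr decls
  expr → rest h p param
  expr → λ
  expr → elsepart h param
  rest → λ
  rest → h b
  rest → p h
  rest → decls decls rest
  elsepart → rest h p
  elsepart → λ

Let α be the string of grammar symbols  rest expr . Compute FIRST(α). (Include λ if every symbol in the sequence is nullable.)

{ b, h, p, λ }

Add FIRST(rest)\{λ} = { b, h, p }; rest is nullable, continue.
Add FIRST(expr)\{λ} = { b, h, p }; expr is nullable, continue.
Every symbol is nullable, so include λ.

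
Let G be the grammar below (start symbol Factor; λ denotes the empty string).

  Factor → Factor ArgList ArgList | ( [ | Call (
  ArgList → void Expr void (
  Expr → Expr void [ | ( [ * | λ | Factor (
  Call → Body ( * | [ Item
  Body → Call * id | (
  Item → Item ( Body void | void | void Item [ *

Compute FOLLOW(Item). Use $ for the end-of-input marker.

{ (, *, [ }

In Call → [ Item: Item is at the end, add FOLLOW(Call) = { (, * }.
In Item → Item ( Body void: add FIRST(( Body void) = { ( }.
In Item → void Item [ *: add FIRST([ *) = { [ }.
Union: FOLLOW(Item) = { (, *, [ }.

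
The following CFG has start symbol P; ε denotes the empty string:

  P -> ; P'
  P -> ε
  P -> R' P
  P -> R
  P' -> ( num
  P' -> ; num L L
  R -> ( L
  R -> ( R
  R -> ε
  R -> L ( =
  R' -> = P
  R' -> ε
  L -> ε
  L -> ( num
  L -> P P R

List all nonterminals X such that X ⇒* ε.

Directly nullable (have an ε-production): P, R, R', L.
No other nonterminal has a production whose RHS symbols are all nullable.

{ L, P, R, R' }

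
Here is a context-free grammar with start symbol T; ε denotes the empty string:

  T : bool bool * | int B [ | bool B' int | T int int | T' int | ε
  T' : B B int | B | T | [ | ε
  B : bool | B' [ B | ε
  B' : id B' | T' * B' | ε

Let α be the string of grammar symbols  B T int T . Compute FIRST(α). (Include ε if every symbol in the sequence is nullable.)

Add FIRST(B)\{ε} = { *, [, bool, id, int }; B is nullable, continue.
Add FIRST(T)\{ε} = { *, [, bool, id, int }; T is nullable, continue.
int is a terminal; add {int} and stop.

{ *, [, bool, id, int }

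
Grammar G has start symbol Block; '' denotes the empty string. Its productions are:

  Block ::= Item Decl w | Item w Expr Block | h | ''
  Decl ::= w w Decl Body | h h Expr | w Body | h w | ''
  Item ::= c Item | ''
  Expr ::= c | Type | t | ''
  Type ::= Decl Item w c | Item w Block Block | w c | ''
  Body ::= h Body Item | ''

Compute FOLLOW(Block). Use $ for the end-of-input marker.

Block is the start symbol, so $ ∈ FOLLOW(Block).
In Block ::= Item w Expr Block: Block is at the end, add FOLLOW(Block) = { $, c, h, w }.
In Type ::= Item w Block Block: add FIRST(Block)\{''} = { c, h, w }.
  Since Block is nullable, also add FOLLOW(Type) = { $, c, h, w }.
In Type ::= Item w Block Block: Block is at the end, add FOLLOW(Type) = { $, c, h, w }.
Union: FOLLOW(Block) = { $, c, h, w }.

{ $, c, h, w }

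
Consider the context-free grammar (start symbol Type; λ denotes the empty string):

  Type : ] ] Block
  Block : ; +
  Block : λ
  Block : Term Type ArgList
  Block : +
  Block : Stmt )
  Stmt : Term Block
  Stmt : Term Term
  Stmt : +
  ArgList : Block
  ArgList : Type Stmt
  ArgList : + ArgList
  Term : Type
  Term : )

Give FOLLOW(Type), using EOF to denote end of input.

{ EOF, ), +, ;, ] }

Type is the start symbol, so EOF ∈ FOLLOW(Type).
In Block : Term Type ArgList: add FIRST(ArgList)\{λ} = { ), +, ;, ] }.
  Since ArgList is nullable, also add FOLLOW(Block) = { EOF, ), +, ;, ] }.
In ArgList : Type Stmt: add FIRST(Stmt) = { ), +, ] }.
In Term : Type: Type is at the end, add FOLLOW(Term) = { EOF, ), +, ;, ] }.
Union: FOLLOW(Type) = { EOF, ), +, ;, ] }.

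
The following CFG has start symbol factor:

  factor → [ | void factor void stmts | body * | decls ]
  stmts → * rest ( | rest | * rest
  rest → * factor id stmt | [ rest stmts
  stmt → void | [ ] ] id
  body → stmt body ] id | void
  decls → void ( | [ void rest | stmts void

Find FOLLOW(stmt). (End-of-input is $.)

In rest → * factor id stmt: stmt is at the end, add FOLLOW(rest) = { $, (, *, [, ], id, void }.
In body → stmt body ] id: add FIRST(body ] id) = { [, void }.
Union: FOLLOW(stmt) = { $, (, *, [, ], id, void }.

{ $, (, *, [, ], id, void }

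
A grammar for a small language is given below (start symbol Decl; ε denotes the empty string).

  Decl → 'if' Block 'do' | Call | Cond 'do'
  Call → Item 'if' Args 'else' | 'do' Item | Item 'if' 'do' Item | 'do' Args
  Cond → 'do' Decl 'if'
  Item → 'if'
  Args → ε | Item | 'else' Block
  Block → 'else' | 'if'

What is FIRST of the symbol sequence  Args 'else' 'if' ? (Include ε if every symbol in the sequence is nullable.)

Add FIRST(Args)\{ε} = { 'else', 'if' }; Args is nullable, continue.
'else' is a terminal; add {'else'} and stop.

{ 'else', 'if' }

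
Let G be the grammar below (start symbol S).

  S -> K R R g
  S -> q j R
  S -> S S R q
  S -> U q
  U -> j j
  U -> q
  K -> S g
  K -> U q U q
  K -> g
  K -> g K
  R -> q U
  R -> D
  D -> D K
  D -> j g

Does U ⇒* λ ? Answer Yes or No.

No

No nonterminal in this grammar is nullable.
No production of U has an RHS whose symbols are all nullable, so U is not nullable.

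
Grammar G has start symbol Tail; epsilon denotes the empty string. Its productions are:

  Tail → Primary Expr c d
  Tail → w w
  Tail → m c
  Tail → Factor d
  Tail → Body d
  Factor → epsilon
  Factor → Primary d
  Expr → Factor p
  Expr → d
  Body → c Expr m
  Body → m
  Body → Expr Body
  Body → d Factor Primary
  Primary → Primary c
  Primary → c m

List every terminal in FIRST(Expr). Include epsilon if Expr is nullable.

From Expr → Factor p: Factor nullable, take FIRST(Factor) ∪ {p} = { c, p }.
Expr → d contributes {d}.
Union: FIRST(Expr) = { c, d, p }.

{ c, d, p }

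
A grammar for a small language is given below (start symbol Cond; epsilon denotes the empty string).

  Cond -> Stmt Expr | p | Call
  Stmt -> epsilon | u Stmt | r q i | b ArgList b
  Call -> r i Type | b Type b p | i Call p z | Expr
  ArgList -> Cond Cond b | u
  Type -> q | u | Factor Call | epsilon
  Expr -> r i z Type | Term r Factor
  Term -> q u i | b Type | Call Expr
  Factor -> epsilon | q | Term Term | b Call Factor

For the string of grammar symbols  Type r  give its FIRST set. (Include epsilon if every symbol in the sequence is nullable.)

Add FIRST(Type)\{epsilon} = { b, i, q, r, u }; Type is nullable, continue.
r is a terminal; add {r} and stop.

{ b, i, q, r, u }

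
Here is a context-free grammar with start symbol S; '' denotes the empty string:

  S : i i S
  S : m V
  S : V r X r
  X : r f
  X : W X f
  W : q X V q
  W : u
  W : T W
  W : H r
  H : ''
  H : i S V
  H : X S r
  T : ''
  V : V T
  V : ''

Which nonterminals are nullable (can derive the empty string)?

{ H, T, V }

Directly nullable (have an ''-production): H, T, V.
No other nonterminal has a production whose RHS symbols are all nullable.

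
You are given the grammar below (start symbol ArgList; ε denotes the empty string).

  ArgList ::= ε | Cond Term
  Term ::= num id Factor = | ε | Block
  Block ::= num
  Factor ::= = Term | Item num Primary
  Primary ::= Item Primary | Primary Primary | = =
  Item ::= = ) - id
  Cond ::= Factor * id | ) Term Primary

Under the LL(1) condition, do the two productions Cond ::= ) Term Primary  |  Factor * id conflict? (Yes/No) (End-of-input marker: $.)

FIRST() Term Primary) = { ) } and FIRST(Factor * id) = { = }.
The FIRST sets are disjoint and neither alternative is nullable — no conflict.

No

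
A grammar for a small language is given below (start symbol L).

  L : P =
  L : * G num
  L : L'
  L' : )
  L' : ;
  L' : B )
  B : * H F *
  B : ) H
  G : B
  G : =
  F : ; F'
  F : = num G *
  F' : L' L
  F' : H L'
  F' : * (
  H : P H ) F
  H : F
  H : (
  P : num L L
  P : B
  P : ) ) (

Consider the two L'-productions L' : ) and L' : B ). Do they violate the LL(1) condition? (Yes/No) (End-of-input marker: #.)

Yes

FIRST()) = { ) } and FIRST(B )) = { ), * }.
Both contain ), so the two alternatives are not disjoint — LL(1) conflict.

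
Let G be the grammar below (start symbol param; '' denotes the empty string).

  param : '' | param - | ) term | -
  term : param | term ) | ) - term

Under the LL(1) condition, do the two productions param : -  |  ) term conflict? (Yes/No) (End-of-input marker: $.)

FIRST(-) = { - } and FIRST() term) = { ) }.
The FIRST sets are disjoint and neither alternative is nullable — no conflict.

No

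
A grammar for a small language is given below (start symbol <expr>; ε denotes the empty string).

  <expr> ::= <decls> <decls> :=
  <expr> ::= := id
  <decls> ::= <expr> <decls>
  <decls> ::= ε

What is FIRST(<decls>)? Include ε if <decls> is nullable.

From <decls> ::= <expr> <decls>: add FIRST(<expr>) = { := }.
<decls> ::= ε contributes ε.
Union: FIRST(<decls>) = { :=, ε }.

{ :=, ε }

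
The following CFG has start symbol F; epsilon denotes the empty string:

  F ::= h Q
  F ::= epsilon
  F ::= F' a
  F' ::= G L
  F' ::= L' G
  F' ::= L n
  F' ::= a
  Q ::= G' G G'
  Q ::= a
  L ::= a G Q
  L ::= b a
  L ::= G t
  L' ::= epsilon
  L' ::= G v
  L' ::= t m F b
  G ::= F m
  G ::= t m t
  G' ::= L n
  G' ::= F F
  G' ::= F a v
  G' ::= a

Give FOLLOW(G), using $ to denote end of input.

{ $, a, b, h, m, n, t, v }

In F' ::= G L: add FIRST(L) = { a, b, h, m, t }.
In F' ::= L' G: G is at the end, add FOLLOW(F') = { a }.
In Q ::= G' G G': add FIRST(G')\{epsilon} = { a, b, h, m, t }.
  Since G' is nullable, also add FOLLOW(Q) = { $, a, b, h, m, n, t }.
In L ::= a G Q: add FIRST(Q) = { a, b, h, m, t }.
In L ::= G t: add FIRST(t) = { t }.
In L' ::= G v: add FIRST(v) = { v }.
Union: FOLLOW(G) = { $, a, b, h, m, n, t, v }.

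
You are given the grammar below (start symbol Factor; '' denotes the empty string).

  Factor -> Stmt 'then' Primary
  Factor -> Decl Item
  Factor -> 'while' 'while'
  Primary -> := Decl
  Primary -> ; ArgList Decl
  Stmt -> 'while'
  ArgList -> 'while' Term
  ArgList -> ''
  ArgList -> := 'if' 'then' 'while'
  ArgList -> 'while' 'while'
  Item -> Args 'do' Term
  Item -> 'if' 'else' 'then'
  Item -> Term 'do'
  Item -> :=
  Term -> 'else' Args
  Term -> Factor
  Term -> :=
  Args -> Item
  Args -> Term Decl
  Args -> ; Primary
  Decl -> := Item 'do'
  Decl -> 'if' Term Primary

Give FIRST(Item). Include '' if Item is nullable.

{ 'else', 'if', 'while', :=, ; }

From Item -> Args 'do' Term: add FIRST(Args) = { 'else', 'if', 'while', :=, ; }.
Item -> 'if' 'else' 'then' contributes {'if'}.
From Item -> Term 'do': add FIRST(Term) = { 'else', 'if', 'while', := }.
Item -> := contributes {:=}.
Union: FIRST(Item) = { 'else', 'if', 'while', :=, ; }.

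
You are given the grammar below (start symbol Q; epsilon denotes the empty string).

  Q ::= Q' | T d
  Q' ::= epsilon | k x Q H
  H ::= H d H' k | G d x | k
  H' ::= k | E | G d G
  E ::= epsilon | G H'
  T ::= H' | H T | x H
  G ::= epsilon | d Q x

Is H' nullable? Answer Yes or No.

Yes

H' ::= E and each of E is nullable, so H' ⇒* epsilon.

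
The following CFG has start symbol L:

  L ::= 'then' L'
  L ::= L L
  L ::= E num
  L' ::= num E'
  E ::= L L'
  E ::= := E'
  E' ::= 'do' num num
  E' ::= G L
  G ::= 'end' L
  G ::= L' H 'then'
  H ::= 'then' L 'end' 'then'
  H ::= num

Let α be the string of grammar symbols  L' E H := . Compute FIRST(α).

{ num }

Add FIRST(L') = { num }; L' is not nullable, stop.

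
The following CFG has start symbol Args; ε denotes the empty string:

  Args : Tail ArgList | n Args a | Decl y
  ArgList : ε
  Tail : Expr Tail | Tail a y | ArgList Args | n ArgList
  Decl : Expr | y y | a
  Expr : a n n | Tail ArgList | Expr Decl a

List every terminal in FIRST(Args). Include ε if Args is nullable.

From Args : Tail ArgList: add FIRST(Tail) = { a, n, y }.
Args : n Args a contributes {n}.
From Args : Decl y: add FIRST(Decl) = { a, n, y }.
Union: FIRST(Args) = { a, n, y }.

{ a, n, y }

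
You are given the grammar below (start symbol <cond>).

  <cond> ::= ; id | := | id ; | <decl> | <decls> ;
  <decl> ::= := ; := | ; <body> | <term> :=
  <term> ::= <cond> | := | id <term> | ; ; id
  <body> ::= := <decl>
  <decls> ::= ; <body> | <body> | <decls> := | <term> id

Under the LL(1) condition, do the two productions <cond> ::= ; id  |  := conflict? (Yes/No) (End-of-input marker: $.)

No

FIRST(; id) = { ; } and FIRST(:=) = { := }.
The FIRST sets are disjoint and neither alternative is nullable — no conflict.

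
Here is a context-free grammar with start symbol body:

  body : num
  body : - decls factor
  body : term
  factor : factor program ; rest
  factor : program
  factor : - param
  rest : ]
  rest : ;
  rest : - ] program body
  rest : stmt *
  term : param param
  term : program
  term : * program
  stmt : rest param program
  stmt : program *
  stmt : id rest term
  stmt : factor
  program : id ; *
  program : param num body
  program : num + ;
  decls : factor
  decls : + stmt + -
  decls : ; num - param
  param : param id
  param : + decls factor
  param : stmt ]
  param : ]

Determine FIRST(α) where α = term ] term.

Add FIRST(term) = { *, +, -, ;, ], id, num }; term is not nullable, stop.

{ *, +, -, ;, ], id, num }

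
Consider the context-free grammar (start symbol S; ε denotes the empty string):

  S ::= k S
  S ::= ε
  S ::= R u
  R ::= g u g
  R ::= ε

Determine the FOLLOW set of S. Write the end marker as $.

S is the start symbol, so $ ∈ FOLLOW(S).
In S ::= k S: S is at the end, add FOLLOW(S) = { $ }.
Union: FOLLOW(S) = { $ }.

{ $ }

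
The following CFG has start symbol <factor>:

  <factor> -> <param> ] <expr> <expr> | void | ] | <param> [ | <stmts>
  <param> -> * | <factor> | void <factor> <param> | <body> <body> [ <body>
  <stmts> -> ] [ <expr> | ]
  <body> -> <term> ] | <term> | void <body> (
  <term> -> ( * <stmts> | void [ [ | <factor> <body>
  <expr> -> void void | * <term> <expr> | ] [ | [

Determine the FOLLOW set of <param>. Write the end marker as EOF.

{ [, ] }

In <factor> -> <param> ] <expr> <expr>: add FIRST(] <expr> <expr>) = { ] }.
In <factor> -> <param> [: add FIRST([) = { [ }.
In <param> -> void <factor> <param>: <param> is at the end, add FOLLOW(<param>) = { [, ] }.
Union: FOLLOW(<param>) = { [, ] }.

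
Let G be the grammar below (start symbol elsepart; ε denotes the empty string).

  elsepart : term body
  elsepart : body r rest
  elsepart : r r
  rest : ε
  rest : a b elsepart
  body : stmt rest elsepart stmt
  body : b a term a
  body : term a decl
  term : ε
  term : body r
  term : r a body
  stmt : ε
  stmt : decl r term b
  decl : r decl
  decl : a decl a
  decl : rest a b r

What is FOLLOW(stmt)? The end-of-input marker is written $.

In body : stmt rest elsepart stmt: add FIRST(rest elsepart stmt) = { a, b, r }.
In body : stmt rest elsepart stmt: stmt is at the end, add FOLLOW(body) = { $, a, b, r }.
Union: FOLLOW(stmt) = { $, a, b, r }.

{ $, a, b, r }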